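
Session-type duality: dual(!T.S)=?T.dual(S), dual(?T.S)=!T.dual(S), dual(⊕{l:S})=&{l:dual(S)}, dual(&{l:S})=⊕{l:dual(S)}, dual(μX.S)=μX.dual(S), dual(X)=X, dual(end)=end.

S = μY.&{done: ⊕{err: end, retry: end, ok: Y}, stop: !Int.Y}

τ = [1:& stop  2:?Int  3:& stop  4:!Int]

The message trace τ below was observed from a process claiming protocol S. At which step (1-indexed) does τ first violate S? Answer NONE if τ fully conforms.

2

step 1: & stop  ok  state: !Int.μY.…
step 2: got ?Int, protocol expects !Int  ✗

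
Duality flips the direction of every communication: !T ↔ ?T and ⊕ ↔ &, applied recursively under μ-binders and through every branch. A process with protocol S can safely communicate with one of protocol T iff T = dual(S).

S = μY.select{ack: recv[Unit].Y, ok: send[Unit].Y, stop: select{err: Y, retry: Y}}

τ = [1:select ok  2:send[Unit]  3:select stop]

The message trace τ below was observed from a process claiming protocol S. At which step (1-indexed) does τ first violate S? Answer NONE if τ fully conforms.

NONE

step 1: select ok  ✓  now at send[Unit].μY.…
step 2: send[Unit]  ✓  now at μY.…
step 3: select stop  ✓  now at select{err: μY.…, retry: μY.…}
τ conforms to S (length 3)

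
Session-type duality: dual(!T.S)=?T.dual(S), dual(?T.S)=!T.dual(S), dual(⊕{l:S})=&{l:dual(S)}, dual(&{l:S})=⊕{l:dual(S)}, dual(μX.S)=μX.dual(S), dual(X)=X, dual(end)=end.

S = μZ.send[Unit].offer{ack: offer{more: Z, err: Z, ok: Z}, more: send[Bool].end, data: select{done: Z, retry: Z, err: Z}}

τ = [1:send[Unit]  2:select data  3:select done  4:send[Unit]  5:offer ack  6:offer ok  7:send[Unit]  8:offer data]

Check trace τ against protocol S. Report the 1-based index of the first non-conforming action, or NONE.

2

[1] send[Unit]  match  residual = offer{ack: offer{more: μZ.…, err: μZ.…, ok: μZ.…}, more: send[Bool].end, data: select{done: μZ.…, retry: μZ.…, err: μZ.…}}
[2] got select data, protocol expects offer ack or offer more or offer data  ✗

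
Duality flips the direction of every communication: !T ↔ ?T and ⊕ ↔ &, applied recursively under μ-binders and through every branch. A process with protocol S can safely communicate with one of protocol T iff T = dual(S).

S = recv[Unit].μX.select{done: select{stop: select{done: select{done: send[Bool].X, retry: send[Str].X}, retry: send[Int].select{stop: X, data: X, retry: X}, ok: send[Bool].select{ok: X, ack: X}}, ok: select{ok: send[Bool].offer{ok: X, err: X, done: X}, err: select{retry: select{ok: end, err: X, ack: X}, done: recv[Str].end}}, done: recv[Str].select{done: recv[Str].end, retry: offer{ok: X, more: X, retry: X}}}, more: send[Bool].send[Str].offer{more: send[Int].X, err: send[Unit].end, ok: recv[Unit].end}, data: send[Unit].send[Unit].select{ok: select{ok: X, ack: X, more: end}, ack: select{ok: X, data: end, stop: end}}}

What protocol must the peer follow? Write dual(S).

send[Unit].μX.offer{done: offer{stop: offer{done: offer{done: recv[Bool].X, retry: recv[Str].X}, retry: recv[Int].offer{stop: X, data: X, retry: X}, ok: recv[Bool].offer{ok: X, ack: X}}, ok: offer{ok: recv[Bool].select{ok: X, err: X, done: X}, err: offer{retry: offer{ok: end, err: X, ack: X}, done: send[Str].end}}, done: send[Str].offer{done: send[Str].end, retry: select{ok: X, more: X, retry: X}}}, more: recv[Bool].recv[Str].select{more: recv[Int].X, err: recv[Unit].end, ok: send[Unit].end}, data: recv[Unit].recv[Unit].offer{ok: offer{ok: X, ack: X, more: end}, ack: offer{ok: X, data: end, stop: end}}}

recv[Unit] = send[Unit]
  μX = μX  (rec unchanged)
    select{done,more,data} = offer{done,more,data}  (internal→external)
      [done]
        select{stop,ok,done} = offer{stop,ok,done}  (internal→external)
          [stop]
            select{done,retry,ok} = offer{done,retry,ok}  (internal→external)
              [done]
                select{done,retry} = offer{done,retry}  (internal→external)
                  [done]
                    send[Bool] = recv[Bool]
                      X self-dual
                  [retry]
                    send[Str] = recv[Str]
                      X self-dual
              [retry]
                send[Int] = recv[Int]
                  select{stop,data,retry} = offer{stop,data,retry}  (internal→external)
                    [stop]
                      X self-dual
                    [data]
                      X self-dual
                    [retry]
                      X self-dual
              [ok]
                send[Bool] = recv[Bool]
                  select{ok,ack} = offer{ok,ack}  (internal→external)
                    [ok]
                      X self-dual
                    [ack]
                      X self-dual
          [ok]
            select{ok,err} = offer{ok,err}  (internal→external)
              [ok]
                send[Bool] = recv[Bool]
                  offer{ok,err,done} = select{ok,err,done}  (&→⊕)
                    [ok]
                      X self-dual
                    [err]
                      X self-dual
                    [done]
                      X self-dual
              [err]
                select{retry,done} = offer{retry,done}  (internal→external)
                  [retry]
                    select{ok,err,ack} = offer{ok,err,ack}  (internal→external)
                      [ok]
                        end self-dual
                      [err]
                        X self-dual
                      [ack]
                        X self-dual
                  [done]
                    recv[Str] = send[Str]
                      end self-dual
          [done]
            recv[Str] = send[Str]
              select{done,retry} = offer{done,retry}  (internal→external)
                [done]
                  recv[Str] = send[Str]
                    end self-dual
                [retry]
                  offer{ok,more,retry} = select{ok,more,retry}  (&→⊕)
                    [ok]
                      X self-dual
                    [more]
                      X self-dual
                    [retry]
                      X self-dual
      [more]
        send[Bool] = recv[Bool]
          send[Str] = recv[Str]
            offer{more,err,ok} = select{more,err,ok}  (&→⊕)
              [more]
                send[Int] = recv[Int]
                  X self-dual
              [err]
                send[Unit] = recv[Unit]
                  end self-dual
              [ok]
                recv[Unit] = send[Unit]
                  end self-dual
      [data]
        send[Unit] = recv[Unit]
          send[Unit] = recv[Unit]
            select{ok,ack} = offer{ok,ack}  (internal→external)
              [ok]
                select{ok,ack,more} = offer{ok,ack,more}  (internal→external)
                  [ok]
                    X self-dual
                  [ack]
                    X self-dual
                  [more]
                    end self-dual
              [ack]
                select{ok,data,stop} = offer{ok,data,stop}  (internal→external)
                  [ok]
                    X self-dual
                  [data]
                    end self-dual
                  [stop]
                    end self-dual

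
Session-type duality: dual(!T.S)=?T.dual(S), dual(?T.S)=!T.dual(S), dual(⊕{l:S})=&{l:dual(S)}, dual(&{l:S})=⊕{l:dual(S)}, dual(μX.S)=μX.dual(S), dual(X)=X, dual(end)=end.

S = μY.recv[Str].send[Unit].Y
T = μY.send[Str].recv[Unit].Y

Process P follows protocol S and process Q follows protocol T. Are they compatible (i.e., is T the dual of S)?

YES

μY | μY  ✓ (binder kept)
  recv[Str] | send[Str]  ✓
    send[Unit] | recv[Unit]  ✓
      Y | Y  ✓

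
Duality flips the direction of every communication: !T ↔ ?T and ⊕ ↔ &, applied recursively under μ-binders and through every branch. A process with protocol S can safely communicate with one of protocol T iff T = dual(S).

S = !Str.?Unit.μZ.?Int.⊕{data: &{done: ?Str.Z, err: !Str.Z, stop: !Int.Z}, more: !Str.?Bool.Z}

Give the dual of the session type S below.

!Str ↦ ?Str
  ?Unit ↦ !Unit
    μZ ↦ μZ  (μ self-dual)
      ?Int ↦ !Int
        ⊕{data,more} ↦ &{data,more}  (⊕→&)
          [data]
            &{done,err,stop} ↦ ⊕{done,err,stop}  (&→⊕)
              [done]
                ?Str ↦ !Str
                  Z self-dual
              [err]
                !Str ↦ ?Str
                  Z self-dual
              [stop]
                !Int ↦ ?Int
                  Z self-dual
          [more]
            !Str ↦ ?Str
              ?Bool ↦ !Bool
                Z self-dual

?Str.!Unit.μZ.!Int.&{data: ⊕{done: !Str.Z, err: ?Str.Z, stop: ?Int.Z}, more: ?Str.!Bool.Z}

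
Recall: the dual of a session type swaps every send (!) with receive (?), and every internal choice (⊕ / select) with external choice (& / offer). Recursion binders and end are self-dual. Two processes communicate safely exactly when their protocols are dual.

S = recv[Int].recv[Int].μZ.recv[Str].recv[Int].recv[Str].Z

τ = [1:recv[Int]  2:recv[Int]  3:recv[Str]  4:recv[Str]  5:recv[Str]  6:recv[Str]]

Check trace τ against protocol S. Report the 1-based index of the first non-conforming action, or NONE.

@1 recv[Int]  ok  cont: recv[Int].μZ.…
@2 recv[Int]  ok  cont: μZ.…
@3 recv[Str]  ok  cont: recv[Int].recv[Str].μZ.…
@4 got recv[Str], protocol expects recv[Int]  ✗

4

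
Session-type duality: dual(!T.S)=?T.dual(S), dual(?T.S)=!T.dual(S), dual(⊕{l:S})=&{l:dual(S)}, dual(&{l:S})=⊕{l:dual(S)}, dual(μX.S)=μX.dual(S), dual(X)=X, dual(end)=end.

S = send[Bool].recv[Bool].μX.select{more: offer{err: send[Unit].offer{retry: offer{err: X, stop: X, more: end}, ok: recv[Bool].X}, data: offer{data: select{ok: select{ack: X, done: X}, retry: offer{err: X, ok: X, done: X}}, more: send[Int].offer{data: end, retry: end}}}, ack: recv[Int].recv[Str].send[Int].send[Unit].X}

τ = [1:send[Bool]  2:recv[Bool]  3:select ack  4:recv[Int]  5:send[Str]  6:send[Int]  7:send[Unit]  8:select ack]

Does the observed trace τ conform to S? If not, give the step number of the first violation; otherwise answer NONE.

@1 send[Bool]  ok  cont: recv[Bool].μX.…
@2 recv[Bool]  ok  cont: μX.…
@3 select ack  ok  cont: recv[Int].recv[Str].send[Int].send[Unit].μX.…
@4 recv[Int]  ok  cont: recv[Str].send[Int].send[Unit].μX.…
@5 got send[Str], protocol expects recv[Str]  ✗

5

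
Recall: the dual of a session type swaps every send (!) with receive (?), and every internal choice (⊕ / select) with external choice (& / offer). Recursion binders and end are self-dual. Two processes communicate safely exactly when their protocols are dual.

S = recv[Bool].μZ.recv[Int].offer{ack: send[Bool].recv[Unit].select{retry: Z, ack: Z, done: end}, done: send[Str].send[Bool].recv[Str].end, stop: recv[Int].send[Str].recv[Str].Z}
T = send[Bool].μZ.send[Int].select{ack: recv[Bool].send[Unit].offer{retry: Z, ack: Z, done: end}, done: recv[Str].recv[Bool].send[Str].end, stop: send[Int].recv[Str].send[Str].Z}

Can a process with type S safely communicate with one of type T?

recv[Bool] ‖ send[Bool]  ✓
  μZ ‖ μZ  ✓ (μ self-dual)
    recv[Int] ‖ send[Int]  ✓
      offer{ack,done,stop} ‖ select{ack,done,stop}  ✓ same labels
        case ack:
          send[Bool] ‖ recv[Bool]  ✓
            recv[Unit] ‖ send[Unit]  ✓
              select{retry,ack,done} ‖ offer{retry,ack,done}  ✓ same labels
                case retry:
                  Z ‖ Z  ✓
                case ack:
                  Z ‖ Z  ✓
                case done:
                  end ‖ end  ✓
        case done:
          send[Str] ‖ recv[Str]  ✓
            send[Bool] ‖ recv[Bool]  ✓
              recv[Str] ‖ send[Str]  ✓
                end ‖ end  ✓
        case stop:
          recv[Int] ‖ send[Int]  ✓
            send[Str] ‖ recv[Str]  ✓
              recv[Str] ‖ send[Str]  ✓
                Z ‖ Z  ✓

YES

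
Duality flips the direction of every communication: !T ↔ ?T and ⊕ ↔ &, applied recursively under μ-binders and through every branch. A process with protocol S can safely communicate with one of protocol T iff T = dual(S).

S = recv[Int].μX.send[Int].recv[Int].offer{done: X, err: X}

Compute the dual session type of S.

recv[Int] = send[Int]
  μX = μX  (rec unchanged)
    send[Int] = recv[Int]
      recv[Int] = send[Int]
        offer{done,err} = select{done,err}  (external→internal)
          • done:
            X ↦ X
          • err:
            X ↦ X

send[Int].μX.recv[Int].send[Int].select{done: X, err: X}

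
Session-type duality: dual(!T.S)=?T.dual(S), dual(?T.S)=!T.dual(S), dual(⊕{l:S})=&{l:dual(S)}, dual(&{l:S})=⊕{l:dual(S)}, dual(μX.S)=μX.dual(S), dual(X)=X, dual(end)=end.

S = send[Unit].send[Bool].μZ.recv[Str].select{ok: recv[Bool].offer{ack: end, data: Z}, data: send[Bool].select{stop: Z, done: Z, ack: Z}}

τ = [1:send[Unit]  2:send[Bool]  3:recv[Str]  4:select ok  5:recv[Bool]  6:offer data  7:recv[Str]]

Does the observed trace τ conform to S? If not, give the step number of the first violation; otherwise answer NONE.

NONE

[1] send[Unit]  ok  residual = send[Bool].μZ.…
[2] send[Bool]  ok  residual = μZ.…
[3] recv[Str]  ok  residual = select{ok: recv[Bool].offer{ack: end, data: μZ.…}, data: send[Bool].select{stop: μZ.…, done: μZ.…, ack: μZ.…}}
[4] select ok  ok  residual = recv[Bool].offer{ack: end, data: μZ.…}
[5] recv[Bool]  ok  residual = offer{ack: end, data: μZ.…}
[6] offer data  ok  residual = μZ.…
[7] recv[Str]  ok  residual = select{ok: recv[Bool].offer{ack: end, data: μZ.…}, data: send[Bool].select{stop: μZ.…, done: μZ.…, ack: μZ.…}}
trace exhausted — no violation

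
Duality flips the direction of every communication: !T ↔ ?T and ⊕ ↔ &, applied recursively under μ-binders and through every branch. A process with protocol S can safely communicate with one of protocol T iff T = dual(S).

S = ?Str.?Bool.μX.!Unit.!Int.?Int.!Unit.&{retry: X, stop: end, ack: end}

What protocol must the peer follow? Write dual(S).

!Str.!Bool.μX.?Unit.?Int.!Int.?Unit.⊕{retry: X, stop: end, ack: end}

?Str = !Str
  ?Bool = !Bool
    μX = μX  (μ self-dual)
      !Unit = ?Unit
        !Int = ?Int
          ?Int = !Int
            !Unit = ?Unit
              &{retry,stop,ack} = ⊕{retry,stop,ack}  (&→⊕)
                [retry]
                  X ↦ X
                [stop]
                  end ↦ end
                [ack]
                  end ↦ end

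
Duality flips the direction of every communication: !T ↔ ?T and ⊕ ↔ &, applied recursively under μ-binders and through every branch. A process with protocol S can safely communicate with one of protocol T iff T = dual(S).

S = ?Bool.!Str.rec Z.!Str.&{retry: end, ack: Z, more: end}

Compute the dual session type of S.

?Bool ↦ !Bool
  !Str ↦ ?Str
    rec Z ↦ rec Z  (binder kept)
      !Str ↦ ?Str
        &{retry,ack,more} ↦ +{retry,ack,more}  (external→internal)
          • retry:
            end self-dual
          • ack:
            Z self-dual
          • more:
            end self-dual

!Bool.?Str.rec Z.?Str.+{retry: end, ack: Z, more: end}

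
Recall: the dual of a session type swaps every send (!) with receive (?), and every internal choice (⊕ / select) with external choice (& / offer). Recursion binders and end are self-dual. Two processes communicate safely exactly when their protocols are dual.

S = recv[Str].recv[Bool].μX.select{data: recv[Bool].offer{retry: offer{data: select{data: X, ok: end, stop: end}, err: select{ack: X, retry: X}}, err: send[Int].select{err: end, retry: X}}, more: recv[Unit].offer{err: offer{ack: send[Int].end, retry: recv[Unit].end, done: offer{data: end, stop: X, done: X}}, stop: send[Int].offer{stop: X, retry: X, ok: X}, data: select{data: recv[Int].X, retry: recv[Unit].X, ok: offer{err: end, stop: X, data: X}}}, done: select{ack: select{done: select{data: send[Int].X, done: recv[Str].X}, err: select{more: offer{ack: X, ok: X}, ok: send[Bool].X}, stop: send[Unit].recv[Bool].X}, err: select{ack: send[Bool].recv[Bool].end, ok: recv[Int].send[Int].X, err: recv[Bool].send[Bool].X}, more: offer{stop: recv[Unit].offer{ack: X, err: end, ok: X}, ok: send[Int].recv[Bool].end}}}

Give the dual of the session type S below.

send[Str].send[Bool].μX.offer{data: send[Bool].select{retry: select{data: offer{data: X, ok: end, stop: end}, err: offer{ack: X, retry: X}}, err: recv[Int].offer{err: end, retry: X}}, more: send[Unit].select{err: select{ack: recv[Int].end, retry: send[Unit].end, done: select{data: end, stop: X, done: X}}, stop: recv[Int].select{stop: X, retry: X, ok: X}, data: offer{data: send[Int].X, retry: send[Unit].X, ok: select{err: end, stop: X, data: X}}}, done: offer{ack: offer{done: offer{data: recv[Int].X, done: send[Str].X}, err: offer{more: select{ack: X, ok: X}, ok: recv[Bool].X}, stop: recv[Unit].send[Bool].X}, err: offer{ack: recv[Bool].send[Bool].end, ok: send[Int].recv[Int].X, err: send[Bool].recv[Bool].X}, more: select{stop: send[Unit].select{ack: X, err: end, ok: X}, ok: recv[Int].send[Bool].end}}}

recv[Str] = send[Str]
  recv[Bool] = send[Bool]
    μX = μX  (rec unchanged)
      select{data,more,done} = offer{data,more,done}  (select→offer)
        case data:
          recv[Bool] = send[Bool]
            offer{retry,err} = select{retry,err}  (offer→select)
              case retry:
                offer{data,err} = select{data,err}  (offer→select)
                  case data:
                    select{data,ok,stop} = offer{data,ok,stop}  (select→offer)
                      case data:
                        X self-dual
                      case ok:
                        end self-dual
                      case stop:
                        end self-dual
                  case err:
                    select{ack,retry} = offer{ack,retry}  (select→offer)
                      case ack:
                        X self-dual
                      case retry:
                        X self-dual
              case err:
                send[Int] = recv[Int]
                  select{err,retry} = offer{err,retry}  (select→offer)
                    case err:
                      end self-dual
                    case retry:
                      X self-dual
        case more:
          recv[Unit] = send[Unit]
            offer{err,stop,data} = select{err,stop,data}  (offer→select)
              case err:
                offer{ack,retry,done} = select{ack,retry,done}  (offer→select)
                  case ack:
                    send[Int] = recv[Int]
                      end self-dual
                  case retry:
                    recv[Unit] = send[Unit]
                      end self-dual
                  case done:
                    offer{data,stop,done} = select{data,stop,done}  (offer→select)
                      case data:
                        end self-dual
                      case stop:
                        X self-dual
                      case done:
                        X self-dual
              case stop:
                send[Int] = recv[Int]
                  offer{stop,retry,ok} = select{stop,retry,ok}  (offer→select)
                    case stop:
                      X self-dual
                    case retry:
                      X self-dual
                    case ok:
                      X self-dual
              case data:
                select{data,retry,ok} = offer{data,retry,ok}  (select→offer)
                  case data:
                    recv[Int] = send[Int]
                      X self-dual
                  case retry:
                    recv[Unit] = send[Unit]
                      X self-dual
                  case ok:
                    offer{err,stop,data} = select{err,stop,data}  (offer→select)
                      case err:
                        end self-dual
                      case stop:
                        X self-dual
                      case data:
                        X self-dual
        case done:
          select{ack,err,more} = offer{ack,err,more}  (select→offer)
            case ack:
              select{done,err,stop} = offer{done,err,stop}  (select→offer)
                case done:
                  select{data,done} = offer{data,done}  (select→offer)
                    case data:
                      send[Int] = recv[Int]
                        X self-dual
                    case done:
                      recv[Str] = send[Str]
                        X self-dual
                case err:
                  select{more,ok} = offer{more,ok}  (select→offer)
                    case more:
                      offer{ack,ok} = select{ack,ok}  (offer→select)
                        case ack:
                          X self-dual
                        case ok:
                          X self-dual
                    case ok:
                      send[Bool] = recv[Bool]
                        X self-dual
                case stop:
                  send[Unit] = recv[Unit]
                    recv[Bool] = send[Bool]
                      X self-dual
            case err:
              select{ack,ok,err} = offer{ack,ok,err}  (select→offer)
                case ack:
                  send[Bool] = recv[Bool]
                    recv[Bool] = send[Bool]
                      end self-dual
                case ok:
                  recv[Int] = send[Int]
                    send[Int] = recv[Int]
                      X self-dual
                case err:
                  recv[Bool] = send[Bool]
                    send[Bool] = recv[Bool]
                      X self-dual
            case more:
              offer{stop,ok} = select{stop,ok}  (offer→select)
                case stop:
                  recv[Unit] = send[Unit]
                    offer{ack,err,ok} = select{ack,err,ok}  (offer→select)
                      case ack:
                        X self-dual
                      case err:
                        end self-dual
                      case ok:
                        X self-dual
                case ok:
                  send[Int] = recv[Int]
                    recv[Bool] = send[Bool]
                      end self-dual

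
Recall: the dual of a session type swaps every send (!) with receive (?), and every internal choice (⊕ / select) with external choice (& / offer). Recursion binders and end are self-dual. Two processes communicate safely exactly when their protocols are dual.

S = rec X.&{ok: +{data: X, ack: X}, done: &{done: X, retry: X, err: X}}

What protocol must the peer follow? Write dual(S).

rec X → rec X  (μ self-dual)
  &{ok,done} → +{ok,done}  (&→⊕)
    • ok:
      +{data,ack} → &{data,ack}  (⊕→&)
        • data:
          X ↦ X
        • ack:
          X ↦ X
    • done:
      &{done,retry,err} → +{done,retry,err}  (&→⊕)
        • done:
          X ↦ X
        • retry:
          X ↦ X
        • err:
          X ↦ X

rec X.+{ok: &{data: X, ack: X}, done: +{done: X, retry: X, err: X}}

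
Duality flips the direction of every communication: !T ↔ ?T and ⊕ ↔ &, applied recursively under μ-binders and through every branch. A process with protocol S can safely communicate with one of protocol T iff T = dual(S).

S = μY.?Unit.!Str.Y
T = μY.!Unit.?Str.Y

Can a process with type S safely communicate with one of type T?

μY | μY  match (binder kept)
  ?Unit | !Unit  match
    !Str | ?Str  match
      Y | Y  match

YES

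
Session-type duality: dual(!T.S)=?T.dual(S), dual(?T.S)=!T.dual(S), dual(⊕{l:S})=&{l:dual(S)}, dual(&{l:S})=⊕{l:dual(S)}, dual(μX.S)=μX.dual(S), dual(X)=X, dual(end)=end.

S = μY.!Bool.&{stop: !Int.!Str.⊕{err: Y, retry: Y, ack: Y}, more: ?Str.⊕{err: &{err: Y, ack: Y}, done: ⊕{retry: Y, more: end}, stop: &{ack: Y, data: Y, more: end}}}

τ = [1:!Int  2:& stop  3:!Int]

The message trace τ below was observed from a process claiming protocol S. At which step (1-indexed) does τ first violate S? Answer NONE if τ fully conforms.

1

@1 got !Int, protocol expects !Bool  ✗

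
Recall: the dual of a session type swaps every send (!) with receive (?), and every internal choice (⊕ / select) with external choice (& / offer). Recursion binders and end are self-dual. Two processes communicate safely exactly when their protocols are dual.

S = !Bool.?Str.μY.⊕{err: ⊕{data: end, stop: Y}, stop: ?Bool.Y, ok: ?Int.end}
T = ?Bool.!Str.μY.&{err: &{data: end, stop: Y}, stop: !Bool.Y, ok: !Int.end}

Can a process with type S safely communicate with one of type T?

YES

!Bool vs ?Bool  match
  ?Str vs !Str  match
    μY vs μY  match (binder kept)
      ⊕{err,stop,ok} vs &{err,stop,ok}  match same labels
        case err:
          ⊕{data,stop} vs &{data,stop}  match same labels
            case data:
              end vs end  match
            case stop:
              Y vs Y  match
        case stop:
          ?Bool vs !Bool  match
            Y vs Y  match
        case ok:
          ?Int vs !Int  match
            end vs end  match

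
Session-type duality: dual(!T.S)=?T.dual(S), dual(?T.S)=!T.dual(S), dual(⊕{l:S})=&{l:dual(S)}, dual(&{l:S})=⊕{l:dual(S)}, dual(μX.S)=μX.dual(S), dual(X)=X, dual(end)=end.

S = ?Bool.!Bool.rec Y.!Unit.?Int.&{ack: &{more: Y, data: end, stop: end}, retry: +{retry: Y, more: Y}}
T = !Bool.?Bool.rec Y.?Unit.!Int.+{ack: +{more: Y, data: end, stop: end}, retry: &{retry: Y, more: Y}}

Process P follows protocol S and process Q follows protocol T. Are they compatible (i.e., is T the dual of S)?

YES

?Bool | !Bool  ✓
  !Bool | ?Bool  ✓
    rec Y | rec Y  ✓ (binder kept)
      !Unit | ?Unit  ✓
        ?Int | !Int  ✓
          &{ack,retry} | +{ack,retry}  ✓ labels match
            [ack]
              &{more,data,stop} | +{more,data,stop}  ✓ labels match
                [more]
                  Y | Y  ✓
                [data]
                  end | end  ✓
                [stop]
                  end | end  ✓
            [retry]
              +{retry,more} | &{retry,more}  ✓ labels match
                [retry]
                  Y | Y  ✓
                [more]
                  Y | Y  ✓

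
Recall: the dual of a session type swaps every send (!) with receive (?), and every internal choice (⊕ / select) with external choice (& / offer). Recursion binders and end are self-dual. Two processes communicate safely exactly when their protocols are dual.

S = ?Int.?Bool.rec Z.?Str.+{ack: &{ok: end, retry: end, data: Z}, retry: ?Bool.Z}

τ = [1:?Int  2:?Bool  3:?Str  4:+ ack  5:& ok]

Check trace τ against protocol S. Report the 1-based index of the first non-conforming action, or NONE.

NONE

@1 ?Int  match  residual = ?Bool.rec Z.…
@2 ?Bool  match  residual = rec Z.…
@3 ?Str  match  residual = +{ack: &{ok: end, retry: end, data: rec Z.…}, retry: ?Bool.rec Z.…}
@4 + ack  match  residual = &{ok: end, retry: end, data: rec Z.…}
@5 & ok  match  residual = end
trace exhausted — no violation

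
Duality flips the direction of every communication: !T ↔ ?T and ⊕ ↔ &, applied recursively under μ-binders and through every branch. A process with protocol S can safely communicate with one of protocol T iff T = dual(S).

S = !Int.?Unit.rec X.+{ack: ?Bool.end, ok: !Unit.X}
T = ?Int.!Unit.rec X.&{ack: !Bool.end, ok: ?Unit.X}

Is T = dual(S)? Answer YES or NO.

YES

!Int | ?Int  ok
  ?Unit | !Unit  ok
    rec X | rec X  ok (rec unchanged)
      +{ack,ok} | &{ack,ok}  ok same labels
        • ack:
          ?Bool | !Bool  ok
            end | end  ok
        • ok:
          !Unit | ?Unit  ok
            X | X  ok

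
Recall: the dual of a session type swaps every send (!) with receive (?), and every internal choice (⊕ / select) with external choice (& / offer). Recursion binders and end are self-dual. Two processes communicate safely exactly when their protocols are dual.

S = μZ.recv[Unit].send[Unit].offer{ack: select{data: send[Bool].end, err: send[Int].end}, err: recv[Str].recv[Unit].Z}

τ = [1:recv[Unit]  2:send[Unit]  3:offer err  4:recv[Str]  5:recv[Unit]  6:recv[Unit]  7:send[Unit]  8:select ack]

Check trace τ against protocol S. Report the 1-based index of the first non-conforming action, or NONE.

step 1: recv[Unit]  ✓  residual = send[Unit].offer{ack: select{data: send[Bool].end, err: send[Int].end}, err: recv[Str].recv[Unit].μZ.…}
step 2: send[Unit]  ✓  residual = offer{ack: select{data: send[Bool].end, err: send[Int].end}, err: recv[Str].recv[Unit].μZ.…}
step 3: offer err  ✓  residual = recv[Str].recv[Unit].μZ.…
step 4: recv[Str]  ✓  residual = recv[Unit].μZ.…
step 5: recv[Unit]  ✓  residual = μZ.…
step 6: recv[Unit]  ✓  residual = send[Unit].offer{ack: select{data: send[Bool].end, err: send[Int].end}, err: recv[Str].recv[Unit].μZ.…}
step 7: send[Unit]  ✓  residual = offer{ack: select{data: send[Bool].end, err: send[Int].end}, err: recv[Str].recv[Unit].μZ.…}
step 8: got select ack, protocol expects offer ack or offer err  ✗

8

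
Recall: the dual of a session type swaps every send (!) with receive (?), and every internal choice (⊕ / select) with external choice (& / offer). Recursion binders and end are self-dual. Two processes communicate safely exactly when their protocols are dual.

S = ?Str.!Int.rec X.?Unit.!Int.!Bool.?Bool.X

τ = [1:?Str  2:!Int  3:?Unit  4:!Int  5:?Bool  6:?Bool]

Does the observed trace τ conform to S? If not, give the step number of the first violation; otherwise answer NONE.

step 1: ?Str  ok  cont: !Int.rec X.…
step 2: !Int  ok  cont: rec X.…
step 3: ?Unit  ok  cont: !Int.!Bool.?Bool.rec X.…
step 4: !Int  ok  cont: !Bool.?Bool.rec X.…
step 5: got ?Bool, protocol expects !Bool  ✗

5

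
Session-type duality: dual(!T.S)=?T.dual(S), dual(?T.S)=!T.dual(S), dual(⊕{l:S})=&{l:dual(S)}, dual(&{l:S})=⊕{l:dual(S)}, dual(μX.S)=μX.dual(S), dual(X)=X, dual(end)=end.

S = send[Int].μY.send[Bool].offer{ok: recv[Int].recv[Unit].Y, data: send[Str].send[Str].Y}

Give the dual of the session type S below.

send[Int] ↦ recv[Int]
  μY ↦ μY  (binder kept)
    send[Bool] ↦ recv[Bool]
      offer{ok,data} ↦ select{ok,data}  (external→internal)
        [ok]
          recv[Int] ↦ send[Int]
            recv[Unit] ↦ send[Unit]
              dual(Y) = Y
        [data]
          send[Str] ↦ recv[Str]
            send[Str] ↦ recv[Str]
              dual(Y) = Y

recv[Int].μY.recv[Bool].select{ok: send[Int].send[Unit].Y, data: recv[Str].recv[Str].Y}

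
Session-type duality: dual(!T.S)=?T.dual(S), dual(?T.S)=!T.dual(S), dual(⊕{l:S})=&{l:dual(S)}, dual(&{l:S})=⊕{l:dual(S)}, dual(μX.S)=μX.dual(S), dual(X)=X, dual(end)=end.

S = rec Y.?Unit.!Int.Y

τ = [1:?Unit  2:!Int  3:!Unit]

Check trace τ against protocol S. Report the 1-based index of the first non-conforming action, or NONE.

3

step 1: ?Unit  ✓  now at !Int.rec Y.…
step 2: !Int  ✓  now at rec Y.…
step 3: got !Unit, protocol expects ?Unit  ✗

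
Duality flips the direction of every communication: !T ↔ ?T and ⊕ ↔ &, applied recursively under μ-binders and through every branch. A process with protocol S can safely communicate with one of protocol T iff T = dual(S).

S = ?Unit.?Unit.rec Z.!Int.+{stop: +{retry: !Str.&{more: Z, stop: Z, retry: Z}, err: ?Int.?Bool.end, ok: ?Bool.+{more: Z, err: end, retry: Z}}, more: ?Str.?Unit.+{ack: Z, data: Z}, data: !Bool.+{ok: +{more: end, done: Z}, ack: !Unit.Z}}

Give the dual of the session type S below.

!Unit.!Unit.rec Z.?Int.&{stop: &{retry: ?Str.+{more: Z, stop: Z, retry: Z}, err: !Int.!Bool.end, ok: !Bool.&{more: Z, err: end, retry: Z}}, more: !Str.!Unit.&{ack: Z, data: Z}, data: ?Bool.&{ok: &{more: end, done: Z}, ack: ?Unit.Z}}

?Unit = !Unit
  ?Unit = !Unit
    rec Z = rec Z  (μ self-dual)
      !Int = ?Int
        +{stop,more,data} = &{stop,more,data}  (⊕→&)
          [stop]
            +{retry,err,ok} = &{retry,err,ok}  (⊕→&)
              [retry]
                !Str = ?Str
                  &{more,stop,retry} = +{more,stop,retry}  (external→internal)
                    [more]
                      dual(Z) = Z
                    [stop]
                      dual(Z) = Z
                    [retry]
                      dual(Z) = Z
              [err]
                ?Int = !Int
                  ?Bool = !Bool
                    dual(end) = end
              [ok]
                ?Bool = !Bool
                  +{more,err,retry} = &{more,err,retry}  (⊕→&)
                    [more]
                      dual(Z) = Z
                    [err]
                      dual(end) = end
                    [retry]
                      dual(Z) = Z
          [more]
            ?Str = !Str
              ?Unit = !Unit
                +{ack,data} = &{ack,data}  (⊕→&)
                  [ack]
                    dual(Z) = Z
                  [data]
                    dual(Z) = Z
          [data]
            !Bool = ?Bool
              +{ok,ack} = &{ok,ack}  (⊕→&)
                [ok]
                  +{more,done} = &{more,done}  (⊕→&)
                    [more]
                      dual(end) = end
                    [done]
                      dual(Z) = Z
                [ack]
                  !Unit = ?Unit
                    dual(Z) = Z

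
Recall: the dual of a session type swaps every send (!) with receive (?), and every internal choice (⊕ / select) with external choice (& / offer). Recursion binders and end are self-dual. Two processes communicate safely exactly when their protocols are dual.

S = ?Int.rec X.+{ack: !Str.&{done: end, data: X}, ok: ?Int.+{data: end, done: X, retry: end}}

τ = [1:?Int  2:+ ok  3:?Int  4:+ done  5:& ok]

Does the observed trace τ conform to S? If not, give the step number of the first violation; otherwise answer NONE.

step 1: ?Int  match  now at rec X.…
step 2: + ok  match  now at ?Int.+{data: end, done: rec X.…, retry: end}
step 3: ?Int  match  now at +{data: end, done: rec X.…, retry: end}
step 4: + done  match  now at rec X.…
step 5: got & ok, protocol expects + ack or + ok  ✗

5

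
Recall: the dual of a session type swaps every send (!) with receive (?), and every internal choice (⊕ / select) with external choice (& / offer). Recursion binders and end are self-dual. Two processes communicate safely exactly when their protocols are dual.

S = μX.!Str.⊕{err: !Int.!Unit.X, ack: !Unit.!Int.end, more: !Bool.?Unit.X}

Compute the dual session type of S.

μX = μX  (μ self-dual)
  !Str = ?Str
    ⊕{err,ack,more} = &{err,ack,more}  (select→offer)
      case err:
        !Int = ?Int
          !Unit = ?Unit
            X ↦ X
      case ack:
        !Unit = ?Unit
          !Int = ?Int
            end ↦ end
      case more:
        !Bool = ?Bool
          ?Unit = !Unit
            X ↦ X

μX.?Str.&{err: ?Int.?Unit.X, ack: ?Unit.?Int.end, more: ?Bool.!Unit.X}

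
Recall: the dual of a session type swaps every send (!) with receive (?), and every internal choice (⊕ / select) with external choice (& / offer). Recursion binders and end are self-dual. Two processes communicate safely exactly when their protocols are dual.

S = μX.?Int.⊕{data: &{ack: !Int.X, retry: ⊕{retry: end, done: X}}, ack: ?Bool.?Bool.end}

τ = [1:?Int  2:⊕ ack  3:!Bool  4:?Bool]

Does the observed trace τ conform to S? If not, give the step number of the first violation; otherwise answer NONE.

3

step 1: ?Int  ok  residual = ⊕{data: &{ack: !Int.μX.…, retry: ⊕{retry: end, done: μX.…}}, ack: ?Bool.?Bool.end}
step 2: ⊕ ack  ok  residual = ?Bool.?Bool.end
step 3: got !Bool, protocol expects ?Bool  ✗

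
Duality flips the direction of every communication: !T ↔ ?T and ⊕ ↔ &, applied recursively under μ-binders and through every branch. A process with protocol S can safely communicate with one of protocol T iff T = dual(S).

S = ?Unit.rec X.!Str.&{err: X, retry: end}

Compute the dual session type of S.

?Unit → !Unit
  rec X → rec X  (μ self-dual)
    !Str → ?Str
      &{err,retry} → +{err,retry}  (external→internal)
        [err]
          X ↦ X
        [retry]
          end ↦ end

!Unit.rec X.?Str.+{err: X, retry: end}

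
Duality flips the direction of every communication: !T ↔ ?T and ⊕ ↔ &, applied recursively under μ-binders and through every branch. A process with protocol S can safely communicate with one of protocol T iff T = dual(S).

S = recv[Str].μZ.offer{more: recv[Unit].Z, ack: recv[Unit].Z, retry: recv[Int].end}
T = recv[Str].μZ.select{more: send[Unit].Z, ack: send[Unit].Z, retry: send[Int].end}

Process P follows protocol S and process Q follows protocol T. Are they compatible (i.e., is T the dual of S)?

recv[Str] vs recv[Str]  ✗ same direction on both sides — not dual

NO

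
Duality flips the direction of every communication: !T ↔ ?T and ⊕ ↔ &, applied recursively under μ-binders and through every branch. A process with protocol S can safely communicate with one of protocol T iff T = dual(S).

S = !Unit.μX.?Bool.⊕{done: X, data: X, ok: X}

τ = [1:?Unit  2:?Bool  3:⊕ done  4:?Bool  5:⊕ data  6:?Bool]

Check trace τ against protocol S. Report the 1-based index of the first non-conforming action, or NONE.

1

step 1: got ?Unit, protocol expects !Unit  ✗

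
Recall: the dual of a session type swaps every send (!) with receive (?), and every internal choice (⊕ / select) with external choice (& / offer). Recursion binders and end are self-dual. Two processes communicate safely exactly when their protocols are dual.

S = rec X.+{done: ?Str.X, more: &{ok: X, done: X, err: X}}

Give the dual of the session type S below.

rec X.&{done: !Str.X, more: +{ok: X, done: X, err: X}}

rec X = rec X  (μ self-dual)
  +{done,more} = &{done,more}  (internal→external)
    • done:
      ?Str = !Str
        X self-dual
    • more:
      &{ok,done,err} = +{ok,done,err}  (external→internal)
        • ok:
          X self-dual
        • done:
          X self-dual
        • err:
          X self-dual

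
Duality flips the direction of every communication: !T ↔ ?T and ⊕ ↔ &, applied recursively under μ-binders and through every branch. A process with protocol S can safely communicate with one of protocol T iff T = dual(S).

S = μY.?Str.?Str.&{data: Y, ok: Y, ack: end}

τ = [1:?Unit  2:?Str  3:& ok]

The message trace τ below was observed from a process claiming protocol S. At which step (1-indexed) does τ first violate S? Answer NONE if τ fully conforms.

1

[1] got ?Unit, protocol expects ?Str  ✗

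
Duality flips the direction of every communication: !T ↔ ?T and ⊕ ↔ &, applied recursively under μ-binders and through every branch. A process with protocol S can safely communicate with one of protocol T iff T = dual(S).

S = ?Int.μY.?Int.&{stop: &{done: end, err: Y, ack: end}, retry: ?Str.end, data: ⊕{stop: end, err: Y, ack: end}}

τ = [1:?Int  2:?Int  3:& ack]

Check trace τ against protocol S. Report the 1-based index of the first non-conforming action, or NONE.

step 1: ?Int  ok  residual = μY.…
step 2: ?Int  ok  residual = &{stop: &{done: end, err: μY.…, ack: end}, retry: ?Str.end, data: ⊕{stop: end, err: μY.…, ack: end}}
step 3: got & ack, protocol expects & stop or & retry or & data  ✗

3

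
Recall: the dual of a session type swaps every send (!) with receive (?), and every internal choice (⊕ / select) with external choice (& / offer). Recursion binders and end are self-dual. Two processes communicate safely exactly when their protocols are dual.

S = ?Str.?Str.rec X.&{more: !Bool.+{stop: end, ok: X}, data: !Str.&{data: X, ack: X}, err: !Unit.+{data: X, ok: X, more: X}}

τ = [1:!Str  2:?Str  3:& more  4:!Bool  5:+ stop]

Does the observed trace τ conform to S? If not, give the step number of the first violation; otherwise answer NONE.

@1 got !Str, protocol expects ?Str  ✗

1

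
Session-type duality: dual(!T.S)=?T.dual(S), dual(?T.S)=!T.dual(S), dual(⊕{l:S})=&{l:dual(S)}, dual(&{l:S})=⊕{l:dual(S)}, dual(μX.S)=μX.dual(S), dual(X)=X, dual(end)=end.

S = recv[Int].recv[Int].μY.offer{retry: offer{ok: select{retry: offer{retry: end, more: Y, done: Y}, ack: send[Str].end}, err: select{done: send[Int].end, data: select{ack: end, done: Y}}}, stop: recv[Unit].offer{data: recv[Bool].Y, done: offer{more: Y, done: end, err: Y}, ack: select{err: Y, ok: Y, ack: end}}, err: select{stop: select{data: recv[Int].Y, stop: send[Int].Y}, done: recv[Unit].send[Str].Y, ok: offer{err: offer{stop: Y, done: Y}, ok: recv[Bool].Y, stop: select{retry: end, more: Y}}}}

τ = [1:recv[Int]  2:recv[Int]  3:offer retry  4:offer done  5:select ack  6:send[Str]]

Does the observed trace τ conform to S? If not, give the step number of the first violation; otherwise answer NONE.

step 1: recv[Int]  ✓  cont: recv[Int].μY.…
step 2: recv[Int]  ✓  cont: μY.…
step 3: offer retry  ✓  cont: offer{ok: select{retry: offer{retry: end, more: μY.…, done: μY.…}, ack: send[Str].end}, err: select{done: send[Int].end, data: select{ack: end, done: μY.…}}}
step 4: got offer done, protocol expects offer ok or offer err  ✗

4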